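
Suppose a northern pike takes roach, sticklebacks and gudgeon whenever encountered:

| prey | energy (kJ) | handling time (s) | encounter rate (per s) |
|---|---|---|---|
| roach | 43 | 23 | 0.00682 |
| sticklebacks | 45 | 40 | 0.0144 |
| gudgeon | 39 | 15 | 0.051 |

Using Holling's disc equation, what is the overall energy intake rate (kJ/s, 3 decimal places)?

R = Σλ_iE_i / (1 + Σλ_ih_i)
Numerator: 0.00682×43 + 0.0144×45 + 0.051×39 = 2.93
Denominator: 1 + 0.00682×23 + 0.0144×40 + 0.051×15 = 2.498
R = 2.93/2.498 = 1.173 kJ/s

1.173 kJ/s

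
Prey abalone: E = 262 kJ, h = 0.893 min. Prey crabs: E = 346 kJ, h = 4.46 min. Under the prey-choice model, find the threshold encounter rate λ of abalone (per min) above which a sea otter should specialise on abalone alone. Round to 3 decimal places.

0.403 per min

The zero-one rule: include crabs iff E₂/h₂ > λE₁/(1+λh₁). Equality gives the switch point.
λE₁h₂ = E₂ + λE₂h₁ ⇒ λ = E₂/(E₁h₂ − E₂h₁) = 346/(1169 − 309) = 0.4025 per min.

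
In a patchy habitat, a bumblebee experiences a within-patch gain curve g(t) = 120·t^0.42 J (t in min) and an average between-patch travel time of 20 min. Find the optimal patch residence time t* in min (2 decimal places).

14.48 min

Maximise g(t)/(T+t): set derivative to zero → g'(t)(T+t) = g(t).
g'(t) = 0.42·120·t^-0.58. Setting 0.42·120·t^-0.58 = 120·t^0.42/(20+t) gives 0.42(20+t) = t, so 0.58·t = 0.42×20.
t* = 0.42×20/0.58 = 14.48 min.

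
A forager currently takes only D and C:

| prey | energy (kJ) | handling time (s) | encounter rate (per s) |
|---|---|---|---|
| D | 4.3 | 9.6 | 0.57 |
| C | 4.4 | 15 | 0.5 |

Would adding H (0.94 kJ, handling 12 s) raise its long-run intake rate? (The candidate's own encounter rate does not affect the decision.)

No

On D and C alone, R = ΣλE/(1+Σλh) = 4.651/13.97 = 0.3329 kJ/s.
Profitability of H: 0.94/12 = 0.07833 kJ/s.
Since 0.07833 < R, time spent handling H is better spent searching.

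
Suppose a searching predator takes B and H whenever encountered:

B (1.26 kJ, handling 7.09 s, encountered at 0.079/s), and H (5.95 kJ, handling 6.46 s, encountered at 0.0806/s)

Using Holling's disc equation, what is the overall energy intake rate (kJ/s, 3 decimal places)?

R = Σλ_iE_i / (1 + Σλ_ih_i)
Numerator: 0.079×1.26 + 0.0806×5.95 = 0.5791
Denominator: 1 + 0.079×7.09 + 0.0806×6.46 = 2.081
R = 0.5791/2.081 = 0.2783 kJ/s

0.278 kJ/s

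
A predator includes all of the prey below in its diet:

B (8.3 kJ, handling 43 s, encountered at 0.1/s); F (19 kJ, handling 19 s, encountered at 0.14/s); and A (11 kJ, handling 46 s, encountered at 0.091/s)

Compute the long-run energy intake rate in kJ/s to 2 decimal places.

0.37 kJ/s

R = (0.1×8.3 + 0.14×19 + 0.091×11) / (1 + 0.1×43 + 0.14×19 + 0.091×46) = 4.491/12.15 = 0.3698 kJ/s.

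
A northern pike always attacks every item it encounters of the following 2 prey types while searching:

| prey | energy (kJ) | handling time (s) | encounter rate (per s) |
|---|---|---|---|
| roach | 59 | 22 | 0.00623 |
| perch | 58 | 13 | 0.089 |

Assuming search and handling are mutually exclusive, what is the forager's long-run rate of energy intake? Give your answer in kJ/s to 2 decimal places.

2.41 kJ/s

R = (0.00623×59 + 0.089×58) / (1 + 0.00623×22 + 0.089×13) = 5.53/2.294 = 2.41 kJ/s.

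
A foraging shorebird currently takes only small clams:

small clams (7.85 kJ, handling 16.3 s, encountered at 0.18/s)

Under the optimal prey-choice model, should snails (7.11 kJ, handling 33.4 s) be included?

Intake rate on the current diet: R = (0.18×7.85) / (1 + 0.18×16.3) = 1.413/3.934 = 0.3592 kJ/s.
Profitability of snails: 7.11/33.4 = 0.2129 kJ/s.
Since 0.2129 < R, time spent handling snails is better spent searching.

No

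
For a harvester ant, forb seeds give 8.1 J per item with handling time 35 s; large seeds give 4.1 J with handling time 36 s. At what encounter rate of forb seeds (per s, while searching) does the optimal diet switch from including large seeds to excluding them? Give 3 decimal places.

Drop large seeds once their profitability E₂/h₂ falls below the rate achievable on forb seeds alone: E₂/h₂ = λE₁/(1 + λh₁).
Solve for λ: λE₁h₂ = E₂(1 + λh₁) → λ(E₁h₂ − E₂h₁) = E₂ → λ = E₂/(E₁h₂ − E₂h₁).
λ = 4.1/(8.1×36 − 4.1×35) = 4.1/148.1 = 0.02768 per s.

0.028 per s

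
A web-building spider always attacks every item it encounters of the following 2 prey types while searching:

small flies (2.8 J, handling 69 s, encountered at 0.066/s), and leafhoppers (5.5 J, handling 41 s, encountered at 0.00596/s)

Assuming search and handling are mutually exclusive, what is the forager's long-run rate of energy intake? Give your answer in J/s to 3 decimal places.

Energy encountered per unit search time: 0.066×2.8 + 0.00596×5.5 = 0.2176 J/s.
Handling time per unit search time: 0.066×69 + 0.00596×41 = 4.798.
Rate = 0.2176/(1 + 4.798) = 0.03752 J/s.

0.038 J/s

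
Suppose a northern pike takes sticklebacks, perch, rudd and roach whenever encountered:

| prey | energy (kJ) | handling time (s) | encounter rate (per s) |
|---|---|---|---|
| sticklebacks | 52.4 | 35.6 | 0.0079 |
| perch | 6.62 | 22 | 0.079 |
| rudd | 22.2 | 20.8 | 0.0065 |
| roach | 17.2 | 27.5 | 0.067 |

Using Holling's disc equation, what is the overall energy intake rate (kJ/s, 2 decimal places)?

R = (0.0079×52.4 + 0.079×6.62 + 0.0065×22.2 + 0.067×17.2) / (1 + 0.0079×35.6 + 0.079×22 + 0.0065×20.8 + 0.067×27.5) = 2.234/4.997 = 0.447 kJ/s.

0.45 kJ/s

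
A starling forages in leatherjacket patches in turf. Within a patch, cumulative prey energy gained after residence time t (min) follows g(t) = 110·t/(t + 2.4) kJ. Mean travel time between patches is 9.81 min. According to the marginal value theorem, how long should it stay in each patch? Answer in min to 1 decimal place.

4.9 min

By the marginal value theorem, leave when the instantaneous gain rate g'(t) equals the habitat-wide average g(t)/(T + t).
g'(t) = 110·2.4/(t + 2.4)². Setting 110·2.4/(t+2.4)² = 110t/[(t+2.4)(9.81+t)] gives 2.4(9.81+t) = t(t+2.4), so t² = 2.4×9.81 = 23.54.
t* = √23.54 = 4.852 min.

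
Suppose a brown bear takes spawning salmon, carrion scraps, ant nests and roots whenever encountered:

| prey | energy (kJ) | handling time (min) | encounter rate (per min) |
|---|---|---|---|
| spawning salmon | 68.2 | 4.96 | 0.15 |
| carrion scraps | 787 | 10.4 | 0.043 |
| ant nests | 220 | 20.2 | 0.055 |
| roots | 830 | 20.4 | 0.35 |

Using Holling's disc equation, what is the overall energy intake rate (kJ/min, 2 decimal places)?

R = (0.15×68.2 + 0.043×787 + 0.055×220 + 0.35×830) / (1 + 0.15×4.96 + 0.043×10.4 + 0.055×20.2 + 0.35×20.4) = 346.7/10.44 = 33.2 kJ/min.

33.20 kJ/min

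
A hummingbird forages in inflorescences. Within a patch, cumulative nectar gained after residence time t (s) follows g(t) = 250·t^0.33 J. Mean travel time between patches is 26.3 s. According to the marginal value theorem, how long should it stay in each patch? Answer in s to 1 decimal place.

Maximise g(t)/(T+t): set derivative to zero → g'(t)(T+t) = g(t).
g'(t) = 0.33·250·t^-0.67. Setting 0.33·250·t^-0.67 = 250·t^0.33/(26.3+t) gives 0.33(26.3+t) = t, so 0.67·t = 0.33×26.3.
t* = 0.33×26.3/0.67 = 12.95 s.

13.0 s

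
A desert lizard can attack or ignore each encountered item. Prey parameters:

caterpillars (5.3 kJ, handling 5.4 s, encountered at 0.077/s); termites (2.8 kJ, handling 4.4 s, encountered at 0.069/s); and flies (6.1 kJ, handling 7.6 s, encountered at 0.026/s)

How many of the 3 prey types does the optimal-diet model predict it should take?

3

Profitabilities (E/h, kJ/s): caterpillars 0.981, flies 0.803, termites 0.636. Add prey in this order while the next type's profitability exceeds the intake rate on those already taken.
Rate on top 1: 0.2882. flies: 0.803 > 0.2882 → include.
Rate on top 2: 0.3512. termites: 0.636 > 0.3512 → include.
Optimal diet: caterpillars, flies, termites — 3 of 3 types.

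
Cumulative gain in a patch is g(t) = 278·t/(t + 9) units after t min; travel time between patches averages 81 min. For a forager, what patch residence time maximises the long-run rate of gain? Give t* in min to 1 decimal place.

Maximise g(t)/(T+t): set derivative to zero → g'(t)(T+t) = g(t).
g'(t) = 278·9/(t + 9)². Setting 278·9/(t+9)² = 278t/[(t+9)(81+t)] gives 9(81+t) = t(t+9), so t² = 9×81 = 729.
t* = √729 = 27 min.

27.0 min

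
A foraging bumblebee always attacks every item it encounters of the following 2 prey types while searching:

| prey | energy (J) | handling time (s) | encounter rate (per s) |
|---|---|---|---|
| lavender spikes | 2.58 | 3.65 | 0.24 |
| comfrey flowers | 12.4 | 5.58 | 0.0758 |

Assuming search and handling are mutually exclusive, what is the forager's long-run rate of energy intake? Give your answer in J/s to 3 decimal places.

R = Σλ_iE_i / (1 + Σλ_ih_i)
Numerator: 0.24×2.58 + 0.0758×12.4 = 1.559
Denominator: 1 + 0.24×3.65 + 0.0758×5.58 = 2.299
R = 1.559/2.299 = 0.6782 J/s

0.678 J/s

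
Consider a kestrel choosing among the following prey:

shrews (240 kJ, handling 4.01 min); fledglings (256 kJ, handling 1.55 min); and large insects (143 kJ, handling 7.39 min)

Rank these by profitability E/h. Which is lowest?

large insects

In descending order of E/h:
fledglings: 256/1.55 = 165 kJ/min
shrews: 240/4.01 = 59.9 kJ/min
large insects: 143/7.39 = 19.4 kJ/min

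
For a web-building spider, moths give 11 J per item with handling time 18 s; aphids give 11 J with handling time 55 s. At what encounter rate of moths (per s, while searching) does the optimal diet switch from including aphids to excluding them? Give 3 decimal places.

At the threshold, the rate on moths alone equals the profitability of aphids: λ·11/(1 + λ·18) = 11/55 = 0.2.
Rearranging, λ(11 − 0.2×18) = 0.2, so λ = 0.2/7.4 = 0.02703 per s.

0.027 per s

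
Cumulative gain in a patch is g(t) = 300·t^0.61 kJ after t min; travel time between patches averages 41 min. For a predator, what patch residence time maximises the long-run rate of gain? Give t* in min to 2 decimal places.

By the marginal value theorem, leave when the instantaneous gain rate g'(t) equals the habitat-wide average g(t)/(T + t).
g'(t) = 0.61·300·t^-0.39. Setting 0.61·300·t^-0.39 = 300·t^0.61/(41+t) gives 0.61(41+t) = t, so 0.39·t = 0.61×41.
t* = 0.61×41/0.39 = 64.13 min.

64.13 min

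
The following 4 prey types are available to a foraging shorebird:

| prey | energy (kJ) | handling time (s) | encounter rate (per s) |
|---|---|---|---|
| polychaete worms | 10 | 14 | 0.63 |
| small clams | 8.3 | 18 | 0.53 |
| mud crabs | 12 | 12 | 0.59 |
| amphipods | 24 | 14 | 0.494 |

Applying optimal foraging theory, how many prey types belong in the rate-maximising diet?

1

Profitabilities (E/h, kJ/s): amphipods 1.71, mud crabs 1, polychaete worms 0.714, small clams 0.461. Add prey in this order while the next type's profitability exceeds the intake rate on those already taken.
Rate on top 1: 1.498. mud crabs: 1 < 1.498 → exclude; stop.
Optimal diet: amphipods — 1 of 4 types.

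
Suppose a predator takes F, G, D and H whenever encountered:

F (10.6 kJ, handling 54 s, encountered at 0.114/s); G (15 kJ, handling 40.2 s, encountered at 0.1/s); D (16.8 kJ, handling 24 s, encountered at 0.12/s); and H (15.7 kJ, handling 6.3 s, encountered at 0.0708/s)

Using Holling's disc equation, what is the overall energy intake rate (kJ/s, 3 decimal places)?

R = Σλ_iE_i / (1 + Σλ_ih_i)
Numerator: 0.114×10.6 + 0.1×15 + 0.12×16.8 + 0.0708×15.7 = 5.836
Denominator: 1 + 0.114×54 + 0.1×40.2 + 0.12×24 + 0.0708×6.3 = 14.5
R = 5.836/14.5 = 0.4024 kJ/s

0.402 kJ/s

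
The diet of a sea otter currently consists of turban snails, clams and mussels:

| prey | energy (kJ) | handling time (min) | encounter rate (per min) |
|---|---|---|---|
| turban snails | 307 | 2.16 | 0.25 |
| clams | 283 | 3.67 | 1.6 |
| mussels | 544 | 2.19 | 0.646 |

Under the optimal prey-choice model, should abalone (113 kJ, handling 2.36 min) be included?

No

Intake rate on the current diet: R = (0.25×307 + 1.6×283 + 0.646×544) / (1 + 0.25×2.16 + 1.6×3.67 + 0.646×2.19) = 881/8.827 = 99.81 kJ/min.
abalone: E/h = 113/2.36 = 47.88 kJ/min.
Since 47.88 < R, time spent handling abalone is better spent searching.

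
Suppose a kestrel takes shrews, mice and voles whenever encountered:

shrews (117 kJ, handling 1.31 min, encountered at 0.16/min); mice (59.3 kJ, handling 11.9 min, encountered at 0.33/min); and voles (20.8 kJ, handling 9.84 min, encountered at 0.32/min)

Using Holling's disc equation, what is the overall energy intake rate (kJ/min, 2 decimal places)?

R = (0.16×117 + 0.33×59.3 + 0.32×20.8) / (1 + 0.16×1.31 + 0.33×11.9 + 0.32×9.84) = 44.95/8.285 = 5.425 kJ/min.

5.42 kJ/min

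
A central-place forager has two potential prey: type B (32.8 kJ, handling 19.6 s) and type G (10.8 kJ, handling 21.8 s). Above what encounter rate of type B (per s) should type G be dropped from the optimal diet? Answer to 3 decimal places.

0.021 per s

At the threshold, the rate on type B alone equals the profitability of type G: λ·32.8/(1 + λ·19.6) = 10.8/21.8 = 0.4954.
Rearranging, λ(32.8 − 0.4954×19.6) = 0.4954, so λ = 0.4954/23.09 = 0.02146 per s.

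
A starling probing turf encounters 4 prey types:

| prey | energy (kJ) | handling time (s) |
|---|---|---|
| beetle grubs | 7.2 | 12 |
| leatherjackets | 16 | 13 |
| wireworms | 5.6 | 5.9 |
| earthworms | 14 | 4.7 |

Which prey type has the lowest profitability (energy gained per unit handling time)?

beetle grubs

Profitability E/h (kJ/s): beetle grubs = 7.2/12 = 0.6, leatherjackets = 16/13 = 1.23, wireworms = 5.6/5.9 = 0.949, earthworms = 14/4.7 = 2.98.
Ranked: earthworms > leatherjackets > wireworms > beetle grubs.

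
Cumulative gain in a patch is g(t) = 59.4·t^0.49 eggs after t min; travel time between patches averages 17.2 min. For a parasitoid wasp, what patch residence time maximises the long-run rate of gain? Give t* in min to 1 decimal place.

16.5 min

Optimal t* satisfies g'(t*) = g(t*)/(T + t*).
g'(t) = 0.49·59.4·t^-0.51. Setting 0.49·59.4·t^-0.51 = 59.4·t^0.49/(17.2+t) gives 0.49(17.2+t) = t, so 0.51·t = 0.49×17.2.
t* = 0.49×17.2/0.51 = 16.53 min.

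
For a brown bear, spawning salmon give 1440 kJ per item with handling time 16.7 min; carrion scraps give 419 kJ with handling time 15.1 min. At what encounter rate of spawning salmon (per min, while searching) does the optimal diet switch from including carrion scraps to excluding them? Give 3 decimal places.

At the threshold, the rate on spawning salmon alone equals the profitability of carrion scraps: λ·1440/(1 + λ·16.7) = 419/15.1 = 27.75.
Rearranging, λ(1440 − 27.75×16.7) = 27.75, so λ = 27.75/976.6 = 0.02841 per min.

0.028 per min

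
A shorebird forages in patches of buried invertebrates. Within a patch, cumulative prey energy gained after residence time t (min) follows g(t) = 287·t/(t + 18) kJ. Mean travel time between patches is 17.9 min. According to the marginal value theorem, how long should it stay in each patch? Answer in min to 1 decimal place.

Optimal t* satisfies g'(t*) = g(t*)/(T + t*).
g'(t) = 287·18/(t + 18)². Setting 287·18/(t+18)² = 287t/[(t+18)(17.9+t)] gives 18(17.9+t) = t(t+18), so t² = 18×17.9 = 322.2.
t* = √322.2 = 17.95 min.

17.9 min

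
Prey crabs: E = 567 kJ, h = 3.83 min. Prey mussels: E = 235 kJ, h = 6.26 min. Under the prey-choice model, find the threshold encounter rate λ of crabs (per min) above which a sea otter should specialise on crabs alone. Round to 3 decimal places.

0.089 per min

Drop mussels once their profitability E₂/h₂ falls below the rate achievable on crabs alone: E₂/h₂ = λE₁/(1 + λh₁).
Solve for λ: λE₁h₂ = E₂(1 + λh₁) → λ(E₁h₂ − E₂h₁) = E₂ → λ = E₂/(E₁h₂ − E₂h₁).
λ = 235/(567×6.26 − 235×3.83) = 235/2649 = 0.0887 per min.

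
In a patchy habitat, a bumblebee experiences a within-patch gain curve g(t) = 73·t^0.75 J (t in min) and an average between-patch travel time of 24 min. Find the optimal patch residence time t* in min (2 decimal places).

72.00 min

Optimal t* satisfies g'(t*) = g(t*)/(T + t*).
g'(t) = 0.75·73·t^-0.25. Setting 0.75·73·t^-0.25 = 73·t^0.75/(24+t) gives 0.75(24+t) = t, so 0.25·t = 0.75×24.
t* = 0.75×24/0.25 = 72 min.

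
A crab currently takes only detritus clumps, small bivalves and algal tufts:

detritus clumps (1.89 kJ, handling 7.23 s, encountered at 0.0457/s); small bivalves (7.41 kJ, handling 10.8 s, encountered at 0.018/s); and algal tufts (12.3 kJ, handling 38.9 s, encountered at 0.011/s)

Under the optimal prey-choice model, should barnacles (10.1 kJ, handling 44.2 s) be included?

Yes

Intake rate on the current diet: R = (0.0457×1.89 + 0.018×7.41 + 0.011×12.3) / (1 + 0.0457×7.23 + 0.018×10.8 + 0.011×38.9) = 0.3551/1.953 = 0.1818 kJ/s.
barnacles: E/h = 10.1/44.2 = 0.2285 kJ/s.
Since 0.2285 > R, including barnacles increases the long-run rate.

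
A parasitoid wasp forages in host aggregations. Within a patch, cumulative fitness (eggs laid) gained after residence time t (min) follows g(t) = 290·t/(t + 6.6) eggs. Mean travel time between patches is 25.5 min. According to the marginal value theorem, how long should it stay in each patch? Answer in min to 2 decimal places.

12.97 min

Maximise g(t)/(T+t): set derivative to zero → g'(t)(T+t) = g(t).
g'(t) = 290·6.6/(t + 6.6)². Setting 290·6.6/(t+6.6)² = 290t/[(t+6.6)(25.5+t)] gives 6.6(25.5+t) = t(t+6.6), so t² = 6.6×25.5 = 168.3.
t* = √168.3 = 12.97 min.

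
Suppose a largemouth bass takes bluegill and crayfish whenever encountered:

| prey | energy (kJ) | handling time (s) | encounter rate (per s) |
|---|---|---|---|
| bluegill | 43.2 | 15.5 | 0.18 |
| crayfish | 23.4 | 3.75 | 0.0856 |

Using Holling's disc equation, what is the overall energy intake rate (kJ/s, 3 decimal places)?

2.379 kJ/s

R = Σλ_iE_i / (1 + Σλ_ih_i)
Numerator: 0.18×43.2 + 0.0856×23.4 = 9.779
Denominator: 1 + 0.18×15.5 + 0.0856×3.75 = 4.111
R = 9.779/4.111 = 2.379 kJ/s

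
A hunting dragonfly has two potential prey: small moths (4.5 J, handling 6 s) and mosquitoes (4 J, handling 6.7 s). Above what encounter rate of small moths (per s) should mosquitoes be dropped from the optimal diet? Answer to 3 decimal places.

0.650 per s

The zero-one rule: include mosquitoes iff E₂/h₂ > λE₁/(1+λh₁). Equality gives the switch point.
λE₁h₂ = E₂ + λE₂h₁ ⇒ λ = E₂/(E₁h₂ − E₂h₁) = 4/(30.15 − 24) = 0.6504 per s.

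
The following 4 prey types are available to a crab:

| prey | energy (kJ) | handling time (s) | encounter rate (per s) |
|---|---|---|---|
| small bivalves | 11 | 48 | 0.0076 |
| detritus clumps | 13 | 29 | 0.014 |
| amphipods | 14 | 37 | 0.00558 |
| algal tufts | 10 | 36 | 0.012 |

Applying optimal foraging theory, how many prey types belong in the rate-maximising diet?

Profitabilities (E/h, kJ/s): detritus clumps 0.448, amphipods 0.378, algal tufts 0.278, small bivalves 0.229. Add prey in this order while the next type's profitability exceeds the intake rate on those already taken.
Rate on top 1: 0.1294. amphipods: 0.378 > 0.1294 → include.
Rate on top 2: 0.1613. algal tufts: 0.278 > 0.1613 → include.
Rate on top 3: 0.1859. small bivalves: 0.229 > 0.1859 → include.
Optimal diet: detritus clumps, amphipods, algal tufts, small bivalves — 4 of 4 types.

4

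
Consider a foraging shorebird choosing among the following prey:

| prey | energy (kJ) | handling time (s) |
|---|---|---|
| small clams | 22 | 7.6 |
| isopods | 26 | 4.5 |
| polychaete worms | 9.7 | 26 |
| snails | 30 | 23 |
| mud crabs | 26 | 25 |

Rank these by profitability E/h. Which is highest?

In descending order of E/h:
isopods: 26/4.5 = 5.78 kJ/s
small clams: 22/7.6 = 2.89 kJ/s
snails: 30/23 = 1.3 kJ/s
mud crabs: 26/25 = 1.04 kJ/s
polychaete worms: 9.7/26 = 0.373 kJ/s

isopods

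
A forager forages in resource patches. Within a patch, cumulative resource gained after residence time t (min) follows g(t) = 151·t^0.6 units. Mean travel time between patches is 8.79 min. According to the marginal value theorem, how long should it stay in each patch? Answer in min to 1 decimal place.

By the marginal value theorem, leave when the instantaneous gain rate g'(t) equals the habitat-wide average g(t)/(T + t).
g'(t) = 0.6·151·t^-0.4. Setting 0.6·151·t^-0.4 = 151·t^0.6/(8.79+t) gives 0.6(8.79+t) = t, so 0.40·t = 0.6×8.79.
t* = 0.6×8.79/0.40 = 13.18 min.

13.2 min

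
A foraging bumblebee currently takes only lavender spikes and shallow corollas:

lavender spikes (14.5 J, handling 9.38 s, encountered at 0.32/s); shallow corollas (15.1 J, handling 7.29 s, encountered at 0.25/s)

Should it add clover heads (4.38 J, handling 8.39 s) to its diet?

On lavender spikes and shallow corollas alone, R = ΣλE/(1+Σλh) = 8.415/5.824 = 1.445 J/s.
Profitability of clover heads: 4.38/8.39 = 0.5221 J/s.
Since 0.5221 < R, time spent handling clover heads is better spent searching.

No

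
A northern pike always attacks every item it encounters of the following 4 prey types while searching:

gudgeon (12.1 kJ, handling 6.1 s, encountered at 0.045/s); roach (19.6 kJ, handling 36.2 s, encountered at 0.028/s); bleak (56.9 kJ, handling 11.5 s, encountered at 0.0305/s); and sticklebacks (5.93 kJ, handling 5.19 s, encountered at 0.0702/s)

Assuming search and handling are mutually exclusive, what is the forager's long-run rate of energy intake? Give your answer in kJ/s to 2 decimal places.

1.08 kJ/s

R = (0.045×12.1 + 0.028×19.6 + 0.0305×56.9 + 0.0702×5.93) / (1 + 0.045×6.1 + 0.028×36.2 + 0.0305×11.5 + 0.0702×5.19) = 3.245/3.003 = 1.081 kJ/s.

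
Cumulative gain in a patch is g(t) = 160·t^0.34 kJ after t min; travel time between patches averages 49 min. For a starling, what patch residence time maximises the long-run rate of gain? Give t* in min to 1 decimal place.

Optimal t* satisfies g'(t*) = g(t*)/(T + t*).
g'(t) = 0.34·160·t^-0.66. Setting 0.34·160·t^-0.66 = 160·t^0.34/(49+t) gives 0.34(49+t) = t, so 0.66·t = 0.34×49.
t* = 0.34×49/0.66 = 25.24 min.

25.2 min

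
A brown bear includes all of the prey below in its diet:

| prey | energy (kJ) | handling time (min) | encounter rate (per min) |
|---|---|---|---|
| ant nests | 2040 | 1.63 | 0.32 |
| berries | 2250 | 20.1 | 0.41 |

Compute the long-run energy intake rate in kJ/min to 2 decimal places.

161.36 kJ/min

R = Σλ_iE_i / (1 + Σλ_ih_i)
Numerator: 0.32×2040 + 0.41×2250 = 1575
Denominator: 1 + 0.32×1.63 + 0.41×20.1 = 9.763
R = 1575/9.763 = 161.4 kJ/min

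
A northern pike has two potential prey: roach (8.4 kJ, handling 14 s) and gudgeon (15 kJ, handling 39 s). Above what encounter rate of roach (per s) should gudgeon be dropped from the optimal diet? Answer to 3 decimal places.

At the threshold, the rate on roach alone equals the profitability of gudgeon: λ·8.4/(1 + λ·14) = 15/39 = 0.3846.
Rearranging, λ(8.4 − 0.3846×14) = 0.3846, so λ = 0.3846/3.015 = 0.1276 per s.

0.128 per s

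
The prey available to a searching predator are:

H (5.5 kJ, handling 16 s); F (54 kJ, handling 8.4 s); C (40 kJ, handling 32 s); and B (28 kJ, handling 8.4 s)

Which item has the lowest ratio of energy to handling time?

In descending order of E/h:
F: 54/8.4 = 6.43 kJ/s
B: 28/8.4 = 3.33 kJ/s
C: 40/32 = 1.25 kJ/s
H: 5.5/16 = 0.344 kJ/s

H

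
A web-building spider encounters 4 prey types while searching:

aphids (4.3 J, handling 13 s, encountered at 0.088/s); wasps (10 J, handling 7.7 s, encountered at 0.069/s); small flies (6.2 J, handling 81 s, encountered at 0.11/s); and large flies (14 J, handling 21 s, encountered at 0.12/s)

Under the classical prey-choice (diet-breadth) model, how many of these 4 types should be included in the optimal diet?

E/h in descending order: wasps 1.3, large flies 0.667, aphids 0.331, small flies 0.0765 J/s. The optimal diet is the largest prefix of this list for which every included type satisfies E_i/h_i > R on the types above it.
Rate on top 1: 0.4506. large flies: 0.667 > 0.4506 → include.
Rate on top 2: 0.585. aphids: 0.331 < 0.585 → exclude; stop.
Optimal diet: wasps, large flies — 2 of 4 types.

2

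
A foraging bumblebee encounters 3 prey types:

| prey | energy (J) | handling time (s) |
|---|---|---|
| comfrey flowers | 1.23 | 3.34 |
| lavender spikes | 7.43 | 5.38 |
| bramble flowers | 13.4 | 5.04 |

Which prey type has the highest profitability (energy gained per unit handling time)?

In descending order of E/h:
bramble flowers: 13.4/5.04 = 2.66 J/s
lavender spikes: 7.43/5.38 = 1.38 J/s
comfrey flowers: 1.23/3.34 = 0.368 J/s

bramble flowers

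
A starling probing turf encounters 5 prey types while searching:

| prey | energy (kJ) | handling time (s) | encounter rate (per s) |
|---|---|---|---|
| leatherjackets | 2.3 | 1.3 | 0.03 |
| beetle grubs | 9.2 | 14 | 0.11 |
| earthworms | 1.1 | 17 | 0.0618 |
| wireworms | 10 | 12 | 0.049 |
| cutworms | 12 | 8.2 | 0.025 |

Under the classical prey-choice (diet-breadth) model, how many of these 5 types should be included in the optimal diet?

4

Profitabilities (E/h, kJ/s): leatherjackets 1.77, cutworms 1.46, wireworms 0.833, beetle grubs 0.657, earthworms 0.0647. Add prey in this order while the next type's profitability exceeds the intake rate on those already taken.
Rate on top 1: 0.06641. cutworms: 1.46 > 0.06641 → include.
Rate on top 2: 0.2966. wireworms: 0.833 > 0.2966 → include.
Rate on top 3: 0.4689. beetle grubs: 0.657 > 0.4689 → include.
Rate on top 4: 0.5549. earthworms: 0.0647 < 0.5549 → exclude; stop.
Optimal diet: leatherjackets, cutworms, wireworms, beetle grubs — 4 of 5 types.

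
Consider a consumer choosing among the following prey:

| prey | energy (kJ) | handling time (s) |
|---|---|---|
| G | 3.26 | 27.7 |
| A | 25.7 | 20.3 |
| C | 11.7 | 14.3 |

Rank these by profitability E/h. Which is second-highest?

In descending order of E/h:
A: 25.7/20.3 = 1.27 kJ/s
C: 11.7/14.3 = 0.818 kJ/s
G: 3.26/27.7 = 0.118 kJ/s

C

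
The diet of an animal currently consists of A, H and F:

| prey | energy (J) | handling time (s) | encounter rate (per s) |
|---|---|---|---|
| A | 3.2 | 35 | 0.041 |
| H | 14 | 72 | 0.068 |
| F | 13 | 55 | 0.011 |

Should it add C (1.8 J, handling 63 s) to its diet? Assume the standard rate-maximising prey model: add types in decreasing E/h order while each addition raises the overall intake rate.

No

On A, H and F alone, R = ΣλE/(1+Σλh) = 1.226/7.936 = 0.1545 J/s.
Profitability of C: 1.8/63 = 0.02857 J/s.
0.02857 < 0.1545, so adding C would lower the average — exclude it.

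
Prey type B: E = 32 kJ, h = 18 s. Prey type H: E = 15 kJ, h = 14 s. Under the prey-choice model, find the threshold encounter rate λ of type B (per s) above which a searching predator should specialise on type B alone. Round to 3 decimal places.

0.084 per s

The zero-one rule: include type H iff E₂/h₂ > λE₁/(1+λh₁). Equality gives the switch point.
λE₁h₂ = E₂ + λE₂h₁ ⇒ λ = E₂/(E₁h₂ − E₂h₁) = 15/(448 − 270) = 0.08427 per s.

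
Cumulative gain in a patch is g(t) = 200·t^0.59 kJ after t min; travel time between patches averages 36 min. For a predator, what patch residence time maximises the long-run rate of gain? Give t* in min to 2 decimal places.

Optimal t* satisfies g'(t*) = g(t*)/(T + t*).
g'(t) = 0.59·200·t^-0.41. Setting 0.59·200·t^-0.41 = 200·t^0.59/(36+t) gives 0.59(36+t) = t, so 0.41·t = 0.59×36.
t* = 0.59×36/0.41 = 51.8 min.

51.80 min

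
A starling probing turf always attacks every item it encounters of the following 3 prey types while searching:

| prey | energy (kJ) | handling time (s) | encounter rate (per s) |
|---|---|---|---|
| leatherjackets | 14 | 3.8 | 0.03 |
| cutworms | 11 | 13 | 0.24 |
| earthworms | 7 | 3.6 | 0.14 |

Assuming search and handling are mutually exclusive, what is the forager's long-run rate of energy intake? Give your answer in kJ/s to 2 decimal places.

Energy encountered per unit search time: 0.03×14 + 0.24×11 + 0.14×7 = 4.04 kJ/s.
Handling time per unit search time: 0.03×3.8 + 0.24×13 + 0.14×3.6 = 3.738.
Rate = 4.04/(1 + 3.738) = 0.8527 kJ/s.

0.85 kJ/s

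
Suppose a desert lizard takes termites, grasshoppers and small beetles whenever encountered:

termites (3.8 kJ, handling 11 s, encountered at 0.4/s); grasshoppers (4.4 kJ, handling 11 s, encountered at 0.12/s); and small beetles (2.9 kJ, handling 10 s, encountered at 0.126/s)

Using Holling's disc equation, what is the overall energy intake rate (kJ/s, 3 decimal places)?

Energy encountered per unit search time: 0.4×3.8 + 0.12×4.4 + 0.126×2.9 = 2.413 kJ/s.
Handling time per unit search time: 0.4×11 + 0.12×11 + 0.126×10 = 6.98.
Rate = 2.413/(1 + 6.98) = 0.3024 kJ/s.

0.302 kJ/s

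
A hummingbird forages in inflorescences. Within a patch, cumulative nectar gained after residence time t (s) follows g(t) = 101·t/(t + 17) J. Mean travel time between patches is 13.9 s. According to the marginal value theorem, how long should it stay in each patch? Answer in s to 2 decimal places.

15.37 s

Maximise g(t)/(T+t): set derivative to zero → g'(t)(T+t) = g(t).
g'(t) = 101·17/(t + 17)². Setting 101·17/(t+17)² = 101t/[(t+17)(13.9+t)] gives 17(13.9+t) = t(t+17), so t² = 17×13.9 = 236.3.
t* = √236.3 = 15.37 s.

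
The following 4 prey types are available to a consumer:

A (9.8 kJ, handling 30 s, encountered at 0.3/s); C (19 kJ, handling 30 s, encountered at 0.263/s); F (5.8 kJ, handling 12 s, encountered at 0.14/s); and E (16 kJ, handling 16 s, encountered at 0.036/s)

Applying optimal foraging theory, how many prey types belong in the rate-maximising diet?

E/h in descending order: E 1, C 0.633, F 0.483, A 0.327 kJ/s. The optimal diet is the largest prefix of this list for which every included type satisfies E_i/h_i > R on the types above it.
Rate on top 1: 0.3655. C: 0.633 > 0.3655 → include.
Rate on top 2: 0.5887. F: 0.483 < 0.5887 → exclude; stop.
Optimal diet: E, C — 2 of 4 types.

2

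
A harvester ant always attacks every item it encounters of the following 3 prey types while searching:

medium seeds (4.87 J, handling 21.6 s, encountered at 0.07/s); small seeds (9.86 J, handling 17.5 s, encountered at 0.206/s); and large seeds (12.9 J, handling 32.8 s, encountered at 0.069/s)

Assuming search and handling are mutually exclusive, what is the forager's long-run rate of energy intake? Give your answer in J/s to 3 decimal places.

0.389 J/s

R = (0.07×4.87 + 0.206×9.86 + 0.069×12.9) / (1 + 0.07×21.6 + 0.206×17.5 + 0.069×32.8) = 3.262/8.38 = 0.3893 J/s.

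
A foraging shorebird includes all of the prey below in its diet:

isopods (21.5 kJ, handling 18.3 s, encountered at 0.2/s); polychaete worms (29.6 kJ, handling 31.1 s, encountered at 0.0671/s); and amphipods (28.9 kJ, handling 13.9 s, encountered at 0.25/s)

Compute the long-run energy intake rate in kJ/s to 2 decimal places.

1.32 kJ/s

Energy encountered per unit search time: 0.2×21.5 + 0.0671×29.6 + 0.25×28.9 = 13.51 kJ/s.
Handling time per unit search time: 0.2×18.3 + 0.0671×31.1 + 0.25×13.9 = 9.222.
Rate = 13.51/(1 + 9.222) = 1.322 kJ/s.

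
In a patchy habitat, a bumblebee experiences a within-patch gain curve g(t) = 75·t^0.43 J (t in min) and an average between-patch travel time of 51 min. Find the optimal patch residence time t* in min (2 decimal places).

Optimal t* satisfies g'(t*) = g(t*)/(T + t*).
g'(t) = 0.43·75·t^-0.57. Setting 0.43·75·t^-0.57 = 75·t^0.43/(51+t) gives 0.43(51+t) = t, so 0.57·t = 0.43×51.
t* = 0.43×51/0.57 = 38.47 min.

38.47 min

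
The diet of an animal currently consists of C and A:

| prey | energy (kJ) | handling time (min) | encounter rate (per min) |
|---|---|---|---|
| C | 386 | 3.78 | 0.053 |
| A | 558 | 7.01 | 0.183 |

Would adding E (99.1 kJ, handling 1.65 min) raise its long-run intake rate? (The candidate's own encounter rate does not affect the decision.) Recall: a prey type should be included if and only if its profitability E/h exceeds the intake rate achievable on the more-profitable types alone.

Yes

Intake rate on the current diet: R = (0.053×386 + 0.183×558) / (1 + 0.053×3.78 + 0.183×7.01) = 122.6/2.483 = 49.36 kJ/min.
Profitability of E: 99.1/1.65 = 60.06 kJ/min.
Since 60.06 > R, including E increases the long-run rate.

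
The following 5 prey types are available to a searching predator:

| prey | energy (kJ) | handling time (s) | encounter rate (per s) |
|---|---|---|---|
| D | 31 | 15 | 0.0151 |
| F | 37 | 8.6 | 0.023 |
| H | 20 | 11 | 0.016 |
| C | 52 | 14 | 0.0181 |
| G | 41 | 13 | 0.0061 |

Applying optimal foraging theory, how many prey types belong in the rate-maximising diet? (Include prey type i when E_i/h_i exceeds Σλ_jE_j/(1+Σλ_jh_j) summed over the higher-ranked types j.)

5

Profitabilities (E/h, kJ/s): F 4.3, C 3.71, G 3.15, D 2.07, H 1.82. Add prey in this order while the next type's profitability exceeds the intake rate on those already taken.
Rate on top 1: 0.7105. C: 3.71 > 0.7105 → include.
Rate on top 2: 1.235. G: 3.15 > 1.235 → include.
Rate on top 3: 1.334. D: 2.07 > 1.334 → include.
Rate on top 4: 1.429. H: 1.82 > 1.429 → include.
Optimal diet: F, C, G, D, H — 5 of 5 types.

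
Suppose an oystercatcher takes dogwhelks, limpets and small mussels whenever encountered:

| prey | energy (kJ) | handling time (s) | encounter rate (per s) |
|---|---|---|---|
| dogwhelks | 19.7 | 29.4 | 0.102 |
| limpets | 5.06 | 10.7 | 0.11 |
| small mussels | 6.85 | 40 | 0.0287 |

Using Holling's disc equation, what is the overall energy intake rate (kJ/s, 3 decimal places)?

0.437 kJ/s

R = (0.102×19.7 + 0.11×5.06 + 0.0287×6.85) / (1 + 0.102×29.4 + 0.11×10.7 + 0.0287×40) = 2.763/6.324 = 0.4369 kJ/s.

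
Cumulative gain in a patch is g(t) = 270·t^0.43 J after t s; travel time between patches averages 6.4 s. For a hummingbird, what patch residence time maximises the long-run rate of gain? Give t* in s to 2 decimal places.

4.83 s

Optimal t* satisfies g'(t*) = g(t*)/(T + t*).
g'(t) = 0.43·270·t^-0.57. Setting 0.43·270·t^-0.57 = 270·t^0.43/(6.4+t) gives 0.43(6.4+t) = t, so 0.57·t = 0.43×6.4.
t* = 0.43×6.4/0.57 = 4.828 s.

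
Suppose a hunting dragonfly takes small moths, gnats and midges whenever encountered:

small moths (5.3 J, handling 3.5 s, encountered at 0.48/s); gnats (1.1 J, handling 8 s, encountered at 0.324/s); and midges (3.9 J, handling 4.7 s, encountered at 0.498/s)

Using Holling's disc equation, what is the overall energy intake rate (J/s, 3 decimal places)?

0.636 J/s

R = Σλ_iE_i / (1 + Σλ_ih_i)
Numerator: 0.48×5.3 + 0.324×1.1 + 0.498×3.9 = 4.843
Denominator: 1 + 0.48×3.5 + 0.324×8 + 0.498×4.7 = 7.613
R = 4.843/7.613 = 0.6361 J/s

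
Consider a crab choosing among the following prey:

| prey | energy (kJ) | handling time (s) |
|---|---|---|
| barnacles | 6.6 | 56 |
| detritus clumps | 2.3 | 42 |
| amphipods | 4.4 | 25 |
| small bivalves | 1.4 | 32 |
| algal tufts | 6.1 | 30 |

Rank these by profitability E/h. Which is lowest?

small bivalves

In descending order of E/h:
algal tufts: 6.1/30 = 0.203 kJ/s
amphipods: 4.4/25 = 0.176 kJ/s
barnacles: 6.6/56 = 0.118 kJ/s
detritus clumps: 2.3/42 = 0.0548 kJ/s
small bivalves: 1.4/32 = 0.0437 kJ/s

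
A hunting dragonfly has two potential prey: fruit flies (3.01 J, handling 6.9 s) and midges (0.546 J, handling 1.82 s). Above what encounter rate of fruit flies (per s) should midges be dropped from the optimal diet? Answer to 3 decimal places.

0.319 per s

At the threshold, the rate on fruit flies alone equals the profitability of midges: λ·3.01/(1 + λ·6.9) = 0.546/1.82 = 0.3.
Rearranging, λ(3.01 − 0.3×6.9) = 0.3, so λ = 0.3/0.94 = 0.3191 per s.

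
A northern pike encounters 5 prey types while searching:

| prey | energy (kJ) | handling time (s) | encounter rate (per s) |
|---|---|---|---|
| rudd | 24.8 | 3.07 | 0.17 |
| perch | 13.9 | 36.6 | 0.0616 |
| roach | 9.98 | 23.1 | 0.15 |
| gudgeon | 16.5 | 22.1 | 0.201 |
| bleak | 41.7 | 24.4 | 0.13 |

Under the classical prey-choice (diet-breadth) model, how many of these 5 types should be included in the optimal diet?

1

Rank by E/h (kJ/s): rudd 8.08, bleak 1.71, gudgeon 0.747, roach 0.432, perch 0.38. Include each in turn until the next type's E/h falls below the running intake rate.
Rate on top 1: 2.77. bleak: 1.71 < 2.77 → exclude; stop.
Optimal diet: rudd — 1 of 5 types.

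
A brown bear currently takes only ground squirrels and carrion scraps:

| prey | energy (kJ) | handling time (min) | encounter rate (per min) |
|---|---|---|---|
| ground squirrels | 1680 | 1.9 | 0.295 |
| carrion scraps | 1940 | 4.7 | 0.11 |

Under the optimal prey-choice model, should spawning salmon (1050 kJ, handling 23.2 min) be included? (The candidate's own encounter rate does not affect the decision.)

No

Intake rate on the current diet: R = (0.295×1680 + 0.11×1940) / (1 + 0.295×1.9 + 0.11×4.7) = 709/2.078 = 341.3 kJ/min.
spawning salmon: E/h = 1050/23.2 = 45.26 kJ/min.
45.26 < 341.3, so adding spawning salmon would lower the average — exclude it.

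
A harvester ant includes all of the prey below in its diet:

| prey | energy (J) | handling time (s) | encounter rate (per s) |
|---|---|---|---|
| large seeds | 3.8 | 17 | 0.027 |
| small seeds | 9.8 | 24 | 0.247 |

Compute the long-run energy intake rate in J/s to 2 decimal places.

0.34 J/s

Energy encountered per unit search time: 0.027×3.8 + 0.247×9.8 = 2.523 J/s.
Handling time per unit search time: 0.027×17 + 0.247×24 = 6.387.
Rate = 2.523/(1 + 6.387) = 0.3416 J/s.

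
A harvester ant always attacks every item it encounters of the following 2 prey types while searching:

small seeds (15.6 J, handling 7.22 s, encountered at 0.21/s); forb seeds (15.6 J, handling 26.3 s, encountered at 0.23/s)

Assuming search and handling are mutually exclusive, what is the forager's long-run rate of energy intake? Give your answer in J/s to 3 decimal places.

R = Σλ_iE_i / (1 + Σλ_ih_i)
Numerator: 0.21×15.6 + 0.23×15.6 = 6.864
Denominator: 1 + 0.21×7.22 + 0.23×26.3 = 8.565
R = 6.864/8.565 = 0.8014 J/s

0.801 J/s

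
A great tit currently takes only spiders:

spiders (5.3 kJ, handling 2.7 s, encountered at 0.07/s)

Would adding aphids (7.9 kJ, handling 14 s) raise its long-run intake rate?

Yes

Current rate: (0.07×5.3)/(1 + 0.07×2.7) = 0.312 kJ/s.
Profitability of aphids: 7.9/14 = 0.5643 kJ/s.
Since 0.5643 > R, including aphids increases the long-run rate.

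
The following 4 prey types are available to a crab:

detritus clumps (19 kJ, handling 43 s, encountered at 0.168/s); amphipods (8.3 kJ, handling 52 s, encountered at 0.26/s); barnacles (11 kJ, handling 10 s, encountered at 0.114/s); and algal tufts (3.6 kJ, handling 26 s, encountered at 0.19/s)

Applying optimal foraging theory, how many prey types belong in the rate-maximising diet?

Profitabilities (E/h, kJ/s): barnacles 1.1, detritus clumps 0.442, amphipods 0.16, algal tufts 0.138. Add prey in this order while the next type's profitability exceeds the intake rate on those already taken.
Rate on top 1: 0.586. detritus clumps: 0.442 < 0.586 → exclude; stop.
Optimal diet: barnacles — 1 of 4 types.

1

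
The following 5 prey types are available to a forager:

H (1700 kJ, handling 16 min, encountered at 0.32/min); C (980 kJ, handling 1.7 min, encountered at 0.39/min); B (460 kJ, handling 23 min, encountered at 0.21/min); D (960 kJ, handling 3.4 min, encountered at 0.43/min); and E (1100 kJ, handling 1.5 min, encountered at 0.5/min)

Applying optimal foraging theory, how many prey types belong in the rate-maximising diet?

E/h in descending order: E 733, C 576, D 282, H 106, B 20 kJ/min. The optimal diet is the largest prefix of this list for which every included type satisfies E_i/h_i > R on the types above it.
Rate on top 1: 314.3. C: 576 > 314.3 → include.
Rate on top 2: 386.3. D: 282 < 386.3 → exclude; stop.
Optimal diet: E, C — 2 of 5 types.

2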